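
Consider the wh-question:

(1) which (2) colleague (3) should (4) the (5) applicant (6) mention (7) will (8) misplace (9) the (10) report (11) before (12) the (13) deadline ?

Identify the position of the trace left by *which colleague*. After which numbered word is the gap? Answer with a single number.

Before movement: The applicant should mention which colleague will misplace the report before the deadline.
The filler 'which colleague' is interpreted as the subject of the clause embedded under 'mention'. It moves to the left edge, and the trace sits right after 'mention':
Which colleague should the applicant mention ___ will misplace the report before the deadline?
'mention' is word 6.

6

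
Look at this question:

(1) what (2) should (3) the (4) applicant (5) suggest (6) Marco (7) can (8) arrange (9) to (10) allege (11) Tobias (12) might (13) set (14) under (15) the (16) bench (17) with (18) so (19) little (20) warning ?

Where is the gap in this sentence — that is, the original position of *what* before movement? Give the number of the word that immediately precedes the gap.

13

Before movement: The applicant should suggest Marco can arrange to allege Tobias might set what under the bench with so little warning.
The filler 'what' is interpreted as the direct object of 'set'. Fronting leaves a gap immediately after 'set':
What should the applicant suggest Marco can arrange to allege Tobias might set ___ under the bench with so little warning?
'set' is word 13.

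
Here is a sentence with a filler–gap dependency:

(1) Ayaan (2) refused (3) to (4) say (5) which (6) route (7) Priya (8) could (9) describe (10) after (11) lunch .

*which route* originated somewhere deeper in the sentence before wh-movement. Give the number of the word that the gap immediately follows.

9

Pre-movement form: Priya could describe which route after lunch.
The filler 'which route' is interpreted as the direct object of 'describe'. It moves to the left edge, and the trace sits right after 'describe':
Ayaan refused to say which route Priya could describe ___ after lunch.
'describe' is word 9.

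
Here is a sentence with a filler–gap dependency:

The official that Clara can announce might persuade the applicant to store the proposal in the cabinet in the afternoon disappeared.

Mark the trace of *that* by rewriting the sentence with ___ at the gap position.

'that' functions as the subject of the clause embedded under 'announce'. The gap is right after 'announce'.

The official that Clara can announce ___ might persuade the applicant to store the proposal in the cabinet in the afternoon disappeared.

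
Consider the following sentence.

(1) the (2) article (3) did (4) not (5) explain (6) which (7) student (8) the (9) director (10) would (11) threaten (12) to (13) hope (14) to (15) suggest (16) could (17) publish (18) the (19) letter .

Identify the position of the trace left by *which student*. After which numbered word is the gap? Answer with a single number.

15

In situ: The director would threaten to hope to suggest which student could publish the letter.
'which student' is the subject of the clause embedded under 'suggest'. Wh-movement fronts it, leaving a gap right after 'suggest':
The article did not explain which student the director would threaten to hope to suggest ___ could publish the letter.
'suggest' is word 15.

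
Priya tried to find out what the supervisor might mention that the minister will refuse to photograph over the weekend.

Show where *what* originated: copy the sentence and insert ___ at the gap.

Priya tried to find out what the supervisor might mention that the minister will refuse to photograph ___ over the weekend.

Pre-movement form: The supervisor might mention that the minister will refuse to photograph what over the weekend.
'what' functions as the direct object of 'photograph'. The gap is right after 'photograph'.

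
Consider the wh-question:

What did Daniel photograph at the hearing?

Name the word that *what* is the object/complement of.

Before movement: Daniel did photograph what at the hearing.
'what' functions as the direct object of 'photograph'. Wh-movement fronts it, leaving a gap right after 'photograph':
What did Daniel photograph ___ at the hearing?

photograph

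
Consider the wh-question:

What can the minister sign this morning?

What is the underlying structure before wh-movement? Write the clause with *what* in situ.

The minister can sign what this morning.

'what' is the direct object of 'sign'. It moves to the left edge, and the trace sits right after 'sign':
What can the minister sign ___ this morning?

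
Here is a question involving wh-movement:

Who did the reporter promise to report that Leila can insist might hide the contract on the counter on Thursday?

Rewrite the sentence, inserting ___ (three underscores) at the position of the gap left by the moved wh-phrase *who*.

Before movement: The reporter did promise to report that Leila can insist who might hide the contract on the counter on Thursday.
The filler 'who' is interpreted as the subject of the clause embedded under 'insist'. The gap is right after 'insist'.

Who did the reporter promise to report that Leila can insist ___ might hide the contract on the counter on Thursday?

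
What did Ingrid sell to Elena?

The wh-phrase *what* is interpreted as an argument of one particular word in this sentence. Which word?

Pre-movement form: Ingrid did sell what to Elena.
The filler 'what' is interpreted as the direct object of 'sell'. Fronting leaves a gap immediately after 'sell':
What did Ingrid sell ___ to Elena?

sell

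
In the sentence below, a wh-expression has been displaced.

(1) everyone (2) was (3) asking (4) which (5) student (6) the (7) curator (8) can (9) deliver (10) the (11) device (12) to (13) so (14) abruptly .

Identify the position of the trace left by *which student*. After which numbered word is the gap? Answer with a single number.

Pre-movement form: The curator can deliver the device to which student so abruptly.
'which student' functions as the object of the preposition 'to' (recipient of 'deliver'). It moves to the left edge, and the trace sits right after 'to':
Everyone was asking which student the curator can deliver the device to ___ so abruptly.
'to' is word 12.

12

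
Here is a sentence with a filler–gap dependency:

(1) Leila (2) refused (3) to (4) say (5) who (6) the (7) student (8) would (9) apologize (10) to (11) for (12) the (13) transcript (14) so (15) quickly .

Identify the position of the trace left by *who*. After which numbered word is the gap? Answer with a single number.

10

In situ: The student would apologize to who for the transcript so quickly.
'who' is the object of the preposition 'to'. It moves to the left edge, and the trace sits right after 'to':
Leila refused to say who the student would apologize to ___ for the transcript so quickly.
'to' is word 10.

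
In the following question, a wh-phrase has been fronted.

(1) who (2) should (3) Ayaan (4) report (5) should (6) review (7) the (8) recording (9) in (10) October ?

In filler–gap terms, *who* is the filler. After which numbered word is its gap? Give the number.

In situ: Ayaan should report who should review the recording in October.
The filler 'who' is interpreted as the subject of the clause embedded under 'report'. Fronting leaves a gap immediately after 'report':
Who should Ayaan report ___ should review the recording in October?
'report' is word 4.

4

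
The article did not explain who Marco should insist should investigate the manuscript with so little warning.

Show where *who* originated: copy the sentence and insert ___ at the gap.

Pre-movement form: Marco should insist who should investigate the manuscript with so little warning.
'who' functions as the subject of the clause embedded under 'insist'. The gap is right after 'insist'.

The article did not explain who Marco should insist ___ should investigate the manuscript with so little warning.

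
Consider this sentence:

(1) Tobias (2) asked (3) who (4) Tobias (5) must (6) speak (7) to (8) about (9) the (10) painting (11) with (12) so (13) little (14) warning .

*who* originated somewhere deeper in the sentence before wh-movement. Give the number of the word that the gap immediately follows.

7

In situ: Tobias must speak to who about the painting with so little warning.
'who' functions as the object of the preposition 'to'. Wh-movement fronts it, leaving a gap right after 'to':
Tobias asked who Tobias must speak to ___ about the painting with so little warning.
'to' is word 7.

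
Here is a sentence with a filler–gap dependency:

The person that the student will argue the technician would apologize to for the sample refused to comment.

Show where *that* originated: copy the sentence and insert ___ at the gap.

The person that the student will argue the technician would apologize to ___ for the sample refused to comment.

The filler 'that' is interpreted as the object of the preposition 'to'. The gap is right after 'to'.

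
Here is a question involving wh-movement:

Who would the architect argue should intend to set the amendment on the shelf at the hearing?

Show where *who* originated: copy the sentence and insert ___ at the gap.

Pre-movement form: The architect would argue who should intend to set the amendment on the shelf at the hearing.
The filler 'who' is interpreted as the subject of the clause embedded under 'argue'. The gap is right after 'argue'.

Who would the architect argue ___ should intend to set the amendment on the shelf at the hearing?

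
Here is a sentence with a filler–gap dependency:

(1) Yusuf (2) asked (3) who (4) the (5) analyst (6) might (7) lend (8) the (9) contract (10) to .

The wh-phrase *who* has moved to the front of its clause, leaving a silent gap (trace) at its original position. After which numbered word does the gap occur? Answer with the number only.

Pre-movement form: The analyst might lend the contract to who.
The filler 'who' is interpreted as the object of the preposition 'to' (recipient of 'lend'). Fronting leaves a gap immediately after 'to':
Yusuf asked who the analyst might lend the contract to ___.
'to' is word 10.

10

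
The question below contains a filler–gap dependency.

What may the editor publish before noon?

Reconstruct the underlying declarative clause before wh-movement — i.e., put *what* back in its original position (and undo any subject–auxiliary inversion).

'what' functions as the direct object of 'publish'. Fronting leaves a gap immediately after 'publish':
What may the editor publish ___ before noon?

The editor may publish what before noon.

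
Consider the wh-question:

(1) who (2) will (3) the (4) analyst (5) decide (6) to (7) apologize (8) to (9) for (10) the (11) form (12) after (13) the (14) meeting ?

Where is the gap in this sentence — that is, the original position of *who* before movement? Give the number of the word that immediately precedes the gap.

Underlying clause: The analyst will decide to apologize to who for the form after the meeting.
The filler 'who' is interpreted as the object of the preposition 'to'. Fronting leaves a gap immediately after 'to':
Who will the analyst decide to apologize to ___ for the form after the meeting?
'to' is word 8.

8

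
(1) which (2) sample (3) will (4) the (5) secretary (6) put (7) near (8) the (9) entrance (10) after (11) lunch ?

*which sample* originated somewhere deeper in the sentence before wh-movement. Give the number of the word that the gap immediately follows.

In situ: The secretary will put which sample near the entrance after lunch.
'which sample' is the direct object of 'put'. Wh-movement fronts it, leaving a gap right after 'put':
Which sample will the secretary put ___ near the entrance after lunch?
'put' is word 6.

6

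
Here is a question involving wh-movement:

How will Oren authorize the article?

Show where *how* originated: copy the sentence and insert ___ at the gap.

How will Oren authorize the article ___?

Before movement: Oren will authorize the article how.
'how' functions as the manner adjunct. The gap is right after 'article'.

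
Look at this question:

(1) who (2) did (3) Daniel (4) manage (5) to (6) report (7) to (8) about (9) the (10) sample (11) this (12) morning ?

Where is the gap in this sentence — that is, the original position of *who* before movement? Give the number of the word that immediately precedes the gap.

7

In situ: Daniel did manage to report to who about the sample this morning.
'who' functions as the object of the preposition 'to'. It moves to the left edge, and the trace sits right after 'to':
Who did Daniel manage to report to ___ about the sample this morning?
'to' is word 7.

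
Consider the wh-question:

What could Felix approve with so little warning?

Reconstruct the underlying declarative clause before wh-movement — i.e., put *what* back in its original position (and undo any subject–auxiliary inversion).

'what' functions as the direct object of 'approve'. Fronting leaves a gap immediately after 'approve':
What could Felix approve ___ with so little warning?

Felix could approve what with so little warning.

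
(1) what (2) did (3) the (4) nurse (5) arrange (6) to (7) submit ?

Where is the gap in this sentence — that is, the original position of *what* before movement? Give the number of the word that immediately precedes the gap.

In situ: The nurse did arrange to submit what.
'what' is the direct object of 'submit'. Fronting leaves a gap immediately after 'submit':
What did the nurse arrange to submit ___?
'submit' is word 7.

7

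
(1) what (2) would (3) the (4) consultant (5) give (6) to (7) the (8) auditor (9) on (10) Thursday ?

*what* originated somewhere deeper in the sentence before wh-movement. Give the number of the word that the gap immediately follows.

5

In situ: The consultant would give what to the auditor on Thursday.
'what' is the direct object of 'give'. It moves to the left edge, and the trace sits right after 'give':
What would the consultant give ___ to the auditor on Thursday?
'give' is word 5.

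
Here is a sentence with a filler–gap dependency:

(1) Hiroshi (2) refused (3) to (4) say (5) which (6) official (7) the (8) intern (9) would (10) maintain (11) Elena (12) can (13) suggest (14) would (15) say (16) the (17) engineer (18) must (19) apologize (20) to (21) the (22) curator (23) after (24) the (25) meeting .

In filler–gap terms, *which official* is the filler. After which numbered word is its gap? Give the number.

In situ: The intern would maintain Elena can suggest which official would say the engineer must apologize to the curator after the meeting.
The filler 'which official' is interpreted as the subject of the clause embedded under 'suggest'. Fronting leaves a gap immediately after 'suggest':
Hiroshi refused to say which official the intern would maintain Elena can suggest ___ would say the engineer must apologize to the curator after the meeting.
'suggest' is word 13.

13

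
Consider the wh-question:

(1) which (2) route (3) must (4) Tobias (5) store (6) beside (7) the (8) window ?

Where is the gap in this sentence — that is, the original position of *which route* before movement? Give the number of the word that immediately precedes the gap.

5

In situ: Tobias must store which route beside the window.
'which route' functions as the direct object of 'store'. Wh-movement fronts it, leaving a gap right after 'store':
Which route must Tobias store ___ beside the window?
'store' is word 5.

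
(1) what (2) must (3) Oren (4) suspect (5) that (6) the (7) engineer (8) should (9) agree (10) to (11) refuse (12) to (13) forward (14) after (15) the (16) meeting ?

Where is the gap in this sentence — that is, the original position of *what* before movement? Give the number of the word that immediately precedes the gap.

13

Pre-movement form: Oren must suspect that the engineer should agree to refuse to forward what after the meeting.
The filler 'what' is interpreted as the direct object of 'forward'. Fronting leaves a gap immediately after 'forward':
What must Oren suspect that the engineer should agree to refuse to forward ___ after the meeting?
'forward' is word 13.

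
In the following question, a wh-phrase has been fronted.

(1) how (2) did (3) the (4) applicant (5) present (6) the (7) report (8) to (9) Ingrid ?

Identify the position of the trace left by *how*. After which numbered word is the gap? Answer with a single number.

9

Underlying clause: The applicant did present the report to Ingrid how.
'how' is the manner adjunct. Fronting leaves a gap immediately after 'Ingrid':
How did the applicant present the report to Ingrid ___?
'Ingrid' is word 9.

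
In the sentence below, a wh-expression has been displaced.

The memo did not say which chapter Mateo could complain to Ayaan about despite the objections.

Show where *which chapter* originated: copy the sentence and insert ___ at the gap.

Pre-movement form: Mateo could complain to Ayaan about which chapter despite the objections.
The filler 'which chapter' is interpreted as the object of the preposition 'about'. The gap is right after 'about'.

The memo did not say which chapter Mateo could complain to Ayaan about ___ despite the objections.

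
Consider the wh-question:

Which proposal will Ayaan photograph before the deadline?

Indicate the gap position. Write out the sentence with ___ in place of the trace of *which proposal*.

In situ: Ayaan will photograph which proposal before the deadline.
'which proposal' is the direct object of 'photograph'. The gap is right after 'photograph'.

Which proposal will Ayaan photograph ___ before the deadline?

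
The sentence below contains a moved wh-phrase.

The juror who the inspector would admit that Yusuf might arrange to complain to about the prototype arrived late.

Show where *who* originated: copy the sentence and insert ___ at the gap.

'who' functions as the object of the preposition 'to'. The gap is right after 'to'.

The juror who the inspector would admit that Yusuf might arrange to complain to ___ about the prototype arrived late.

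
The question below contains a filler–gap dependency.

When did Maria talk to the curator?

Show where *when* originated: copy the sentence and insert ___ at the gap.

When did Maria talk to the curator ___?

In situ: Maria did talk to the curator when.
'when' functions as the temporal adjunct. The gap is right after 'curator'.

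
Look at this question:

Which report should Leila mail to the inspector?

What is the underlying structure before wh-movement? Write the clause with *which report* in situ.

Leila should mail which report to the inspector.

'which report' is the direct object of 'mail'. It moves to the left edge, and the trace sits right after 'mail':
Which report should Leila mail ___ to the inspector?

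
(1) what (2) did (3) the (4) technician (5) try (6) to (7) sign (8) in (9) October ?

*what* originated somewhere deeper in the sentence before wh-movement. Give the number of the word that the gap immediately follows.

7

Before movement: The technician did try to sign what in October.
'what' functions as the direct object of 'sign'. Fronting leaves a gap immediately after 'sign':
What did the technician try to sign ___ in October?
'sign' is word 7.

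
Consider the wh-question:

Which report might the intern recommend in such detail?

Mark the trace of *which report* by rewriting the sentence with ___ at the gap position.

In situ: The intern might recommend which report in such detail.
'which report' functions as the direct object of 'recommend'. The gap is right after 'recommend'.

Which report might the intern recommend ___ in such detail?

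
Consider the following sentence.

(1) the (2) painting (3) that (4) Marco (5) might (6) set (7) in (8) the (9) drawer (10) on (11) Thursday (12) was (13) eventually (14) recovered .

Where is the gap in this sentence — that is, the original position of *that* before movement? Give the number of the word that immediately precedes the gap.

The filler 'that' is interpreted as the direct object of 'set'. Wh-movement fronts it, leaving a gap right after 'set':
The painting that Marco might set ___ in the drawer on Thursday was eventually recovered.
'set' is word 6.

6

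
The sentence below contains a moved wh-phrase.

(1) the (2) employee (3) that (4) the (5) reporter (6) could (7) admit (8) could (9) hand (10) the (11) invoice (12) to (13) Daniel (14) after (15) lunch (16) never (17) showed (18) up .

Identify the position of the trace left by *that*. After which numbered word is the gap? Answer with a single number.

'that' functions as the subject of the clause embedded under 'admit'. It moves to the left edge, and the trace sits right after 'admit':
The employee that the reporter could admit ___ could hand the invoice to Daniel after lunch never showed up.
'admit' is word 7.

7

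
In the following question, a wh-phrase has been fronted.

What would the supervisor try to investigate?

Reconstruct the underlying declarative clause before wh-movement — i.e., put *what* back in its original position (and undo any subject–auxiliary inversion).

The supervisor would try to investigate what.

The filler 'what' is interpreted as the direct object of 'investigate'. It moves to the left edge, and the trace sits right after 'investigate':
What would the supervisor try to investigate ___?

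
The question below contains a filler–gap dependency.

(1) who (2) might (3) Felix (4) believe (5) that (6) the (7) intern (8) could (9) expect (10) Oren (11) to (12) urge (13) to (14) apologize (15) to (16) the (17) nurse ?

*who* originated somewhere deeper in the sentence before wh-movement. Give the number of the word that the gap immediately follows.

12

Underlying clause: Felix might believe that the intern could expect Oren to urge who to apologize to the nurse.
'who' is the direct object of 'urge'. Wh-movement fronts it, leaving a gap right after 'urge':
Who might Felix believe that the intern could expect Oren to urge ___ to apologize to the nurse?
'urge' is word 12.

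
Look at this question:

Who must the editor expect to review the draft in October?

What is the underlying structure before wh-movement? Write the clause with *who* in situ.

The editor must expect who to review the draft in October.

'who' functions as the direct object of 'expect'. It moves to the left edge, and the trace sits right after 'expect':
Who must the editor expect ___ to review the draft in October?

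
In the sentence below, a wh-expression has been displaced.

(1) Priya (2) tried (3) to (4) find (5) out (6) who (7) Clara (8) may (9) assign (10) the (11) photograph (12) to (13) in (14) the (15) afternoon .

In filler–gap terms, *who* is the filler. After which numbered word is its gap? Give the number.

Underlying clause: Clara may assign the photograph to who in the afternoon.
'who' is the object of the preposition 'to' (recipient of 'assign'). Wh-movement fronts it, leaving a gap right after 'to':
Priya tried to find out who Clara may assign the photograph to ___ in the afternoon.
'to' is word 12.

12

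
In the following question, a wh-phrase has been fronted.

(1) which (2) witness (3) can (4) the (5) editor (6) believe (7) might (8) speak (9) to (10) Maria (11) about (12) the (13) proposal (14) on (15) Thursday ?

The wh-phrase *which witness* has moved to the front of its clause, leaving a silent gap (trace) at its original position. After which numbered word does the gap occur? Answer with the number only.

In situ: The editor can believe which witness might speak to Maria about the proposal on Thursday.
'which witness' is the subject of the clause embedded under 'believe'. It moves to the left edge, and the trace sits right after 'believe':
Which witness can the editor believe ___ might speak to Maria about the proposal on Thursday?
'believe' is word 6.

6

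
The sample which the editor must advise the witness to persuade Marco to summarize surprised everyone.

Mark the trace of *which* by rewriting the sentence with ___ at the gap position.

The filler 'which' is interpreted as the direct object of 'summarize'. The gap is right after 'summarize'.

The sample which the editor must advise the witness to persuade Marco to summarize ___ surprised everyone.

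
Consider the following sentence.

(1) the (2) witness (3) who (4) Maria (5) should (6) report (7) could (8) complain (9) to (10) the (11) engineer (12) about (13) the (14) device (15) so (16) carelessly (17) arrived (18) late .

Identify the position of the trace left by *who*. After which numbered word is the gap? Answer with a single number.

The filler 'who' is interpreted as the subject of the clause embedded under 'report'. It moves to the left edge, and the trace sits right after 'report':
The witness who Maria should report ___ could complain to the engineer about the device so carelessly arrived late.
'report' is word 6.

6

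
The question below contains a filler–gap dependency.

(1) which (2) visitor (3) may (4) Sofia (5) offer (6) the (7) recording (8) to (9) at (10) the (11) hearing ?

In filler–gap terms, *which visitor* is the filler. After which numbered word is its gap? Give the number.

8

In situ: Sofia may offer the recording to which visitor at the hearing.
'which visitor' functions as the object of the preposition 'to' (recipient of 'offer'). Fronting leaves a gap immediately after 'to':
Which visitor may Sofia offer the recording to ___ at the hearing?
'to' is word 8.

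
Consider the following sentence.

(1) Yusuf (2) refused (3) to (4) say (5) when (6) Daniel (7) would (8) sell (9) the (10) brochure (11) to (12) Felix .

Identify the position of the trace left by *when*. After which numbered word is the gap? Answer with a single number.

12

Pre-movement form: Daniel would sell the brochure to Felix when.
'when' functions as the temporal adjunct. Wh-movement fronts it, leaving a gap right after 'Felix':
Yusuf refused to say when Daniel would sell the brochure to Felix ___.
'Felix' is word 12.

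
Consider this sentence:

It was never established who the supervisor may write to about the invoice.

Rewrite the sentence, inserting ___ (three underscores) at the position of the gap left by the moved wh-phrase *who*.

It was never established who the supervisor may write to ___ about the invoice.

Underlying clause: The supervisor may write to who about the invoice.
'who' functions as the object of the preposition 'to'. The gap is right after 'to'.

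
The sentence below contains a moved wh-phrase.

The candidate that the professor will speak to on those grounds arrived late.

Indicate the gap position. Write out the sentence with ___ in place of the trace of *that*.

'that' is the object of the preposition 'to'. The gap is right after 'to'.

The candidate that the professor will speak to ___ on those grounds arrived late.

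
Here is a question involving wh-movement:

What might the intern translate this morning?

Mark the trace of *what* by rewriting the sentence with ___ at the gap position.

Pre-movement form: The intern might translate what this morning.
'what' functions as the direct object of 'translate'. The gap is right after 'translate'.

What might the intern translate ___ this morning?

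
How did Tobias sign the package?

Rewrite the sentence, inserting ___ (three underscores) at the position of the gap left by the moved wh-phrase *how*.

Pre-movement form: Tobias did sign the package how.
The filler 'how' is interpreted as the manner adjunct. The gap is right after 'package'.

How did Tobias sign the package ___?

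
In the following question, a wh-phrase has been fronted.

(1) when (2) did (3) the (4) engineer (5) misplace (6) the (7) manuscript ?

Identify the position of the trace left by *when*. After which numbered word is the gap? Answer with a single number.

Pre-movement form: The engineer did misplace the manuscript when.
'when' functions as the temporal adjunct. It moves to the left edge, and the trace sits right after 'manuscript':
When did the engineer misplace the manuscript ___?
'manuscript' is word 7.

7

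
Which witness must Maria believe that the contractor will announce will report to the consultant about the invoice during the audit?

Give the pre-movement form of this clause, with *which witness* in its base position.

The filler 'which witness' is interpreted as the subject of the clause embedded under 'announce'. Fronting leaves a gap immediately after 'announce':
Which witness must Maria believe that the contractor will announce ___ will report to the consultant about the invoice during the audit?

Maria must believe that the contractor will announce which witness will report to the consultant about the invoice during the audit.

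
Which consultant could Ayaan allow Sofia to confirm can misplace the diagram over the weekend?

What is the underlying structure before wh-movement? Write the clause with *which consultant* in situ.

Ayaan could allow Sofia to confirm which consultant can misplace the diagram over the weekend.

'which consultant' functions as the subject of the clause embedded under 'confirm'. Fronting leaves a gap immediately after 'confirm':
Which consultant could Ayaan allow Sofia to confirm ___ can misplace the diagram over the weekend?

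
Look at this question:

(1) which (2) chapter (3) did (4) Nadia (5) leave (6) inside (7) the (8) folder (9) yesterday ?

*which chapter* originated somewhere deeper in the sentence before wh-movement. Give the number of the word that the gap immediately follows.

5

In situ: Nadia did leave which chapter inside the folder yesterday.
'which chapter' functions as the direct object of 'leave'. Fronting leaves a gap immediately after 'leave':
Which chapter did Nadia leave ___ inside the folder yesterday?
'leave' is word 5.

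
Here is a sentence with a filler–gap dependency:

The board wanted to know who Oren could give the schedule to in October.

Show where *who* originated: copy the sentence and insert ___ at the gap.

In situ: Oren could give the schedule to who in October.
'who' functions as the object of the preposition 'to' (recipient of 'give'). The gap is right after 'to'.

The board wanted to know who Oren could give the schedule to ___ in October.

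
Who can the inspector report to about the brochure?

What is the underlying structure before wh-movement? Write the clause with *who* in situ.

The inspector can report to who about the brochure.

'who' is the object of the preposition 'to'. It moves to the left edge, and the trace sits right after 'to':
Who can the inspector report to ___ about the brochure?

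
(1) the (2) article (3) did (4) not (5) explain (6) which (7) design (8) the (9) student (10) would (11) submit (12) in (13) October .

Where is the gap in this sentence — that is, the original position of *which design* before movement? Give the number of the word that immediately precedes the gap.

11

Underlying clause: The student would submit which design in October.
'which design' is the direct object of 'submit'. It moves to the left edge, and the trace sits right after 'submit':
The article did not explain which design the student would submit ___ in October.
'submit' is word 11.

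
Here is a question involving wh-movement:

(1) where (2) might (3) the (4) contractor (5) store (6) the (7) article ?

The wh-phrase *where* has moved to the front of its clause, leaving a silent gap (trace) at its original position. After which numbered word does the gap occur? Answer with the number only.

Before movement: The contractor might store the article where.
The filler 'where' is interpreted as the locative complement of 'store'. Wh-movement fronts it, leaving a gap right after 'article':
Where might the contractor store the article ___?
'article' is word 7.

7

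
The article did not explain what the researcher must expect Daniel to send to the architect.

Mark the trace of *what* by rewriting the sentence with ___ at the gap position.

Before movement: The researcher must expect Daniel to send what to the architect.
'what' functions as the direct object of 'send'. The gap is right after 'send'.

The article did not explain what the researcher must expect Daniel to send ___ to the architect.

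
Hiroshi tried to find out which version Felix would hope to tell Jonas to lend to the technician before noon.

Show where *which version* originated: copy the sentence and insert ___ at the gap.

Hiroshi tried to find out which version Felix would hope to tell Jonas to lend ___ to the technician before noon.

Pre-movement form: Felix would hope to tell Jonas to lend which version to the technician before noon.
The filler 'which version' is interpreted as the direct object of 'lend'. The gap is right after 'lend'.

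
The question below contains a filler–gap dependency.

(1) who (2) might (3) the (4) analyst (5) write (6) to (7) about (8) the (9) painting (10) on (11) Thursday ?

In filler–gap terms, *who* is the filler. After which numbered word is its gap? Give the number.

6

Before movement: The analyst might write to who about the painting on Thursday.
'who' is the object of the preposition 'to'. Fronting leaves a gap immediately after 'to':
Who might the analyst write to ___ about the painting on Thursday?
'to' is word 6.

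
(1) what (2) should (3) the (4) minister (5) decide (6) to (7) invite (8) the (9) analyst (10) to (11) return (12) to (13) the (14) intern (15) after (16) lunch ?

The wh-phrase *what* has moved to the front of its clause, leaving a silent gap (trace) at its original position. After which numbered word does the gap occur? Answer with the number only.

Underlying clause: The minister should decide to invite the analyst to return what to the intern after lunch.
'what' functions as the direct object of 'return'. Fronting leaves a gap immediately after 'return':
What should the minister decide to invite the analyst to return ___ to the intern after lunch?
'return' is word 11.

11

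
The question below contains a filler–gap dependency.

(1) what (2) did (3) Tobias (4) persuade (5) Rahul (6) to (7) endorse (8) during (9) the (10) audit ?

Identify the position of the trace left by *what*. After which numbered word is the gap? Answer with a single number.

7

Pre-movement form: Tobias did persuade Rahul to endorse what during the audit.
'what' functions as the direct object of 'endorse'. Fronting leaves a gap immediately after 'endorse':
What did Tobias persuade Rahul to endorse ___ during the audit?
'endorse' is word 7.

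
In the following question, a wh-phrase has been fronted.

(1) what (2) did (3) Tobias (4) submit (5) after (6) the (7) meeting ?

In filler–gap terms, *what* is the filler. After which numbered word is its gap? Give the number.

4

Pre-movement form: Tobias did submit what after the meeting.
'what' functions as the direct object of 'submit'. It moves to the left edge, and the trace sits right after 'submit':
What did Tobias submit ___ after the meeting?
'submit' is word 4.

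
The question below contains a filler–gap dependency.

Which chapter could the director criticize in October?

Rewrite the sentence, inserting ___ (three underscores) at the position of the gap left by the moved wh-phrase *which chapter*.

Which chapter could the director criticize ___ in October?

Before movement: The director could criticize which chapter in October.
'which chapter' functions as the direct object of 'criticize'. The gap is right after 'criticize'.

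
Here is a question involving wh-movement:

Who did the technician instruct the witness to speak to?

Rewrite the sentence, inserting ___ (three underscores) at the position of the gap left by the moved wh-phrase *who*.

Who did the technician instruct the witness to speak to ___?

Underlying clause: The technician did instruct the witness to speak to who.
The filler 'who' is interpreted as the object of the preposition 'to'. The gap is right after 'to'.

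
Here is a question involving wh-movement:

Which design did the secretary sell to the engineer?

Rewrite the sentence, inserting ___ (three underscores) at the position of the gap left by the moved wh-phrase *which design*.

Which design did the secretary sell ___ to the engineer?

In situ: The secretary did sell which design to the engineer.
'which design' is the direct object of 'sell'. The gap is right after 'sell'.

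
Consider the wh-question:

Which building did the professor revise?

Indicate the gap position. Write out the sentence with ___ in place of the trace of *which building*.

Which building did the professor revise ___?

Underlying clause: The professor did revise which building.
'which building' is the direct object of 'revise'. The gap is right after 'revise'.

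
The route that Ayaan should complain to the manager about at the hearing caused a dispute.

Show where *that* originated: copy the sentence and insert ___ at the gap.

'that' functions as the object of the preposition 'about'. The gap is right after 'about'.

The route that Ayaan should complain to the manager about ___ at the hearing caused a dispute.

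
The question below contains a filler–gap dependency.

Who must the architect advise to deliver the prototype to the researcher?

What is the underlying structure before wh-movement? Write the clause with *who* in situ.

The filler 'who' is interpreted as the direct object of 'advise'. Fronting leaves a gap immediately after 'advise':
Who must the architect advise ___ to deliver the prototype to the researcher?

The architect must advise who to deliver the prototype to the researcher.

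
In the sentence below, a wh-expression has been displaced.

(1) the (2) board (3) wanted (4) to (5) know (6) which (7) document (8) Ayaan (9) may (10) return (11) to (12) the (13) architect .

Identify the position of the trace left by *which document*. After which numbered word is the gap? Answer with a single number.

In situ: Ayaan may return which document to the architect.
'which document' is the direct object of 'return'. Fronting leaves a gap immediately after 'return':
The board wanted to know which document Ayaan may return ___ to the architect.
'return' is word 10.

10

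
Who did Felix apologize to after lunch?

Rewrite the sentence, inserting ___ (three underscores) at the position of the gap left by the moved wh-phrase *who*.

Pre-movement form: Felix did apologize to who after lunch.
The filler 'who' is interpreted as the object of the preposition 'to'. The gap is right after 'to'.

Who did Felix apologize to ___ after lunch?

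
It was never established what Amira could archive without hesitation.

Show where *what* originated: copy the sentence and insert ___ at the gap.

It was never established what Amira could archive ___ without hesitation.

In situ: Amira could archive what without hesitation.
'what' is the direct object of 'archive'. The gap is right after 'archive'.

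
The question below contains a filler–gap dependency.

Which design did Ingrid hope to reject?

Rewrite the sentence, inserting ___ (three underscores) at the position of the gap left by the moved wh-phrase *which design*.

Before movement: Ingrid did hope to reject which design.
The filler 'which design' is interpreted as the direct object of 'reject'. The gap is right after 'reject'.

Which design did Ingrid hope to reject ___?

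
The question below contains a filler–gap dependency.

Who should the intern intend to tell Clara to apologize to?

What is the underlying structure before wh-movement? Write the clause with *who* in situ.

The filler 'who' is interpreted as the object of the preposition 'to'. Fronting leaves a gap immediately after 'to':
Who should the intern intend to tell Clara to apologize to ___?

The intern should intend to tell Clara to apologize to who.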